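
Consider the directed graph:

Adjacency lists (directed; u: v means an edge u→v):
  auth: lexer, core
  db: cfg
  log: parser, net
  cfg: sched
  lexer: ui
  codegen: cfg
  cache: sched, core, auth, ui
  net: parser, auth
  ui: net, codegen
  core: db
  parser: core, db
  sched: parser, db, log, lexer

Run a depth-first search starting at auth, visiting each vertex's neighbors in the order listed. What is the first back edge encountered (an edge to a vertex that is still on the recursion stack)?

DFS from auth (visiting each vertex's neighbors in the order listed); mark gray on enter, black on exit:
auth gray
  lexer gray
    ui gray
      net gray
        parser gray
          core gray
            db gray
              cfg gray
                sched gray
                  sched→parser: parser is gray → back edge
First back edge: sched → parser.

sched->parser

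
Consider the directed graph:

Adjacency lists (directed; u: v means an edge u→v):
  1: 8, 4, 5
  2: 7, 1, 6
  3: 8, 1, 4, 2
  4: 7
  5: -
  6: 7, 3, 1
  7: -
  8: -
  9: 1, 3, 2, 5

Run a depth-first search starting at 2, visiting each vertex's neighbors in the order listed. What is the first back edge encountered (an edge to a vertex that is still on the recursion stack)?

DFS from 2 (visiting each vertex's neighbors in the order listed); mark gray on enter, black on exit:
2 gray
  7 gray
  7 black
  1 gray
    8 gray
    8 black
    4 gray
      4→7: 7 black — skip
    4 black
    5 gray
    5 black
  1 black
  6 gray
    6→7: 7 black — skip
    3 gray
      3→8: 8 black — skip
      3→1: 1 black — skip
      3→4: 4 black — skip
      3→2: 2 is gray → back edge
First back edge: 3 → 2.

3->2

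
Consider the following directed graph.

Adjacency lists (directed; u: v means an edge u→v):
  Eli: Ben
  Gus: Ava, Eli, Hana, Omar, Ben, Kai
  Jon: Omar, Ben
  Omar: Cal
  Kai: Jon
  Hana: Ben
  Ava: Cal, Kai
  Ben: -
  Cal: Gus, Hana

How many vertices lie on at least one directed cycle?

A vertex is on a directed cycle iff it belongs to a strongly connected component of size ≥ 2 (or has a self-loop).
The vertices on cycles are {Ava, Cal, Gus, Jon, Kai, Omar} — 6 in total.

6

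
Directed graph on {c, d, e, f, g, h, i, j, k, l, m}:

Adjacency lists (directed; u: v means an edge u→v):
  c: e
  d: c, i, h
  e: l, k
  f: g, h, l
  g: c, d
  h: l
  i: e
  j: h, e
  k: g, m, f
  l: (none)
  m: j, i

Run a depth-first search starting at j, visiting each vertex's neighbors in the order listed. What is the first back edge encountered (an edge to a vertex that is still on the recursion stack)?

DFS from j (visiting each vertex's neighbors in the order listed); mark gray on enter, black on exit:
j gray
  h gray
    l gray
    l black
  h black
  e gray
    e→l: l black — skip
    k gray
      g gray
        c gray
          c→e: e is gray → back edge
First back edge: c → e.

c->e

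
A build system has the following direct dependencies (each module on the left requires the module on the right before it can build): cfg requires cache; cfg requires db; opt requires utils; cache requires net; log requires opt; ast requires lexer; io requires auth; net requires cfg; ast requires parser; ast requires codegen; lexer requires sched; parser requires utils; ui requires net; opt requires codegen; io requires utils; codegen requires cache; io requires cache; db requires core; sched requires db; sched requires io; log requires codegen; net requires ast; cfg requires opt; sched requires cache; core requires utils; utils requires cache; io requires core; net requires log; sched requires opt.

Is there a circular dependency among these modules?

DFS with white/gray/black marking, starting from lexer:
lexer gray
  sched gray
    opt gray
      codegen gray
        cache gray
          net gray
            log gray
              log→codegen: codegen is gray → back edge
Back edge found, so a cycle exists: codegen → cache → net → log → codegen.

Yes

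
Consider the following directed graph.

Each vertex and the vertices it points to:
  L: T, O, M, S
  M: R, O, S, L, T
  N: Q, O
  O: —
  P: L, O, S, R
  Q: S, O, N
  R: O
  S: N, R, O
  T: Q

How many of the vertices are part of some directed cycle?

A vertex is on a directed cycle iff it belongs to a strongly connected component of size ≥ 2 (or has a self-loop).
The vertices on cycles are {L, M, N, Q, S} — 5 in total.

5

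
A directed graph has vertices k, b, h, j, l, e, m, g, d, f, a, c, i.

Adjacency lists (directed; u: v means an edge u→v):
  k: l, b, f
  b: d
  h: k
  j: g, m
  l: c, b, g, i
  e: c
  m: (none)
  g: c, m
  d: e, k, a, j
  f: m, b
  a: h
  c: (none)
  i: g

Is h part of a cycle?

Yes

h is on a cycle iff h can reach itself via ≥1 edge.
h → k → b → d → a → h — yes.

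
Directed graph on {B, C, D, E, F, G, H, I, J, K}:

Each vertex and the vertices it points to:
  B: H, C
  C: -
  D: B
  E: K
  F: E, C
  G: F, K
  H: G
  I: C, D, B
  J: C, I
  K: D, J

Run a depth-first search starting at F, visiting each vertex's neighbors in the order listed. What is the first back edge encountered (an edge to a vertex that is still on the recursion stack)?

G→F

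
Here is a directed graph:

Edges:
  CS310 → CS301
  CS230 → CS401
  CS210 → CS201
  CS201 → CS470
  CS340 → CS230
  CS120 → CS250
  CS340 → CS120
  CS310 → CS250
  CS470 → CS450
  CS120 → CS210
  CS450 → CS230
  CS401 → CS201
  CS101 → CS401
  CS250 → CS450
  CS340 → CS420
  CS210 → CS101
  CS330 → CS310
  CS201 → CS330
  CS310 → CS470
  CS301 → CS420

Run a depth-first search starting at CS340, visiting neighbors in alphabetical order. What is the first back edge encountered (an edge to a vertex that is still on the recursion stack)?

CS230->CS401

DFS from CS340 (visiting neighbors in alphabetical order); mark gray on enter, black on exit:
CS340 gray
  CS120 gray
    CS210 gray
      CS101 gray
        CS401 gray
          CS201 gray
            CS330 gray
              CS310 gray
                CS250 gray
                  CS450 gray
                    CS230 gray
                      CS230→CS401: CS401 is gray → back edge
First back edge: CS230 → CS401.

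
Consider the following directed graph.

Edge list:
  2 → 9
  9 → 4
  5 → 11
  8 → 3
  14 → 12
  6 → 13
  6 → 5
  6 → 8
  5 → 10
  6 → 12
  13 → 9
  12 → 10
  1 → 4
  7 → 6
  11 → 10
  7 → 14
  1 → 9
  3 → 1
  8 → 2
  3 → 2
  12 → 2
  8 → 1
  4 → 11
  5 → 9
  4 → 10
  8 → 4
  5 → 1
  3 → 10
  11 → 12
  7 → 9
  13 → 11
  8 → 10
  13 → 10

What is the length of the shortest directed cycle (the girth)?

5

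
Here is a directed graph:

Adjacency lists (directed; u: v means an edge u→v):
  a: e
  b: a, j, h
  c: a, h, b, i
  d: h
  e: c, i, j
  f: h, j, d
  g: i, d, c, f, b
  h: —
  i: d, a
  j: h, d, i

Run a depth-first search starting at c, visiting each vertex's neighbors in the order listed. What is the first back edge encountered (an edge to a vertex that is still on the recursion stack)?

e->c

DFS from c (visiting each vertex's neighbors in the order listed); mark gray on enter, black on exit:
c gray
  a gray
    e gray
      e→c: c is gray → back edge
First back edge: e → c.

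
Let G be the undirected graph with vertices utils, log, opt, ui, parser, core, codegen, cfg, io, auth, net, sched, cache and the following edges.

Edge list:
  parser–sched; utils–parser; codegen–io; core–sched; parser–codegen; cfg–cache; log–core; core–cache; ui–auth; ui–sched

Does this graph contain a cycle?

No

DFS, tracking each vertex's parent; an edge to a visited non-parent vertex closes a cycle.
Start from io:
visit io (parent –)
  visit codegen (parent io)
    codegen–io: parent, skip
    visit parser (parent codegen)
      visit sched (parent parser)
        sched–parser: parent, skip
        visit core (parent sched)
          visit log (parent core)
            log–core: parent, skip
          core–sched: parent, skip
          visit cache (parent core)
            cache–core: parent, skip
            visit cfg (parent cache)
              cfg–cache: parent, skip
        visit ui (parent sched)
          visit auth (parent ui)
            auth–ui: parent, skip
          ui–sched: parent, skip
      visit utils (parent parser)
        utils–parser: parent, skip
      parser–codegen: parent, skip
visit opt (parent –)
visit net (parent –)
No non-parent visited neighbor found — the graph is a forest.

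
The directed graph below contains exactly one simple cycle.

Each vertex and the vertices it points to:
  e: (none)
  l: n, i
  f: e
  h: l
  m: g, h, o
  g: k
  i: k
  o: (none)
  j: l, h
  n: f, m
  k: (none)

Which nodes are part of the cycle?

DFS with gray/black marking from l:
l gray
  n gray
    f gray
      e gray
      e black
    f black
    m gray
      g gray
        k gray
        k black
      g black
      h gray
        h→l: l is gray → back edge
Back edge closes the cycle l → n → m → h → l; its vertices are {h, l, m, n}.

h, l, m, n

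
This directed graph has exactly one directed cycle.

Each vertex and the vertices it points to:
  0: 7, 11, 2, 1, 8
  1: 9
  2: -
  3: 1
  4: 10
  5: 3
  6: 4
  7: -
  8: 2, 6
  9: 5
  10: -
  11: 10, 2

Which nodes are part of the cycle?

1, 3, 5, 9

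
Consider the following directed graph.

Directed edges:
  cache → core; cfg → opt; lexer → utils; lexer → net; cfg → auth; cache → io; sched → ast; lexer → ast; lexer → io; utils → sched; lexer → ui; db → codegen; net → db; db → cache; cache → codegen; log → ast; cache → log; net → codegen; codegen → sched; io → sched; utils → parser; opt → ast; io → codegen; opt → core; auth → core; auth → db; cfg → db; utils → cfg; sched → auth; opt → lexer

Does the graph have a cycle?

DFS with white/gray/black marking, starting from ast:
ast gray
ast black
cfg gray
  opt gray
    core gray
    core black
    opt→ast: ast black — skip
    lexer gray
      lexer→ast: ast black — skip
      ui gray
      ui black
      utils gray
        parser gray
        parser black
        sched gray
          sched→ast: ast black — skip
          auth gray
            db gray
              codegen gray
                codegen→sched: sched is gray → back edge
Back edge found, so a cycle exists: sched → auth → db → codegen → sched.

Yes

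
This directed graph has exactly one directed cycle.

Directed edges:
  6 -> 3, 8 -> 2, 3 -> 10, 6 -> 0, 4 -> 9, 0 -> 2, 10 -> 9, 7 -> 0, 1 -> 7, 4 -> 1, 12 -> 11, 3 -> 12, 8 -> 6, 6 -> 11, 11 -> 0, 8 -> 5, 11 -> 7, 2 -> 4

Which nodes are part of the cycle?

0, 1, 2, 4, 7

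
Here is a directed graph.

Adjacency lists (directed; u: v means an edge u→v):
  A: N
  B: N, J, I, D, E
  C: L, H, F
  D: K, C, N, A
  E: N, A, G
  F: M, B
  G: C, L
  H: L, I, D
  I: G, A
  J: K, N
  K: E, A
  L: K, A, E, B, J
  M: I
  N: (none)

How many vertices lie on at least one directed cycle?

12

A vertex is on a directed cycle iff it belongs to a strongly connected component of size ≥ 2 (or has a self-loop).
The vertices on cycles are {B, C, D, E, F, G, H, I, J, K, L, M} — 12 in total.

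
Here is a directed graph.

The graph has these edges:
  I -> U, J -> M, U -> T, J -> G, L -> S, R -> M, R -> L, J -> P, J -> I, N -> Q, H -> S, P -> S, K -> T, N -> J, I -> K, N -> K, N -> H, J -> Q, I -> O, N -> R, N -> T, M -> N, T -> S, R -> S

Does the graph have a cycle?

DFS with white/gray/black marking, starting from S:
S gray
S black
G gray
G black
H gray
  H→S: S black — skip
H black
I gray
  U gray
    T gray
      T→S: S black — skip
    T black
  U black
  O gray
  O black
  K gray
    K→T: T black — skip
  K black
I black
J gray
  J→I: I black — skip
  J→G: G black — skip
  M gray
    N gray
      N→T: T black — skip
      Q gray
      Q black
      N→H: H black — skip
      N→K: K black — skip
      N→J: J is gray → back edge
Back edge found, so a cycle exists: J → M → N → J.

Yes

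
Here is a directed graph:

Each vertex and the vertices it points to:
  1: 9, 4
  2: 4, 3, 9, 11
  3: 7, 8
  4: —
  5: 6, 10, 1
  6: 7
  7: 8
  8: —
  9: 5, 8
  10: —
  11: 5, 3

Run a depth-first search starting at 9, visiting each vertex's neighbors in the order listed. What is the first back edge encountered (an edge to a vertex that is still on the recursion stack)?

1→9

DFS from 9 (visiting each vertex's neighbors in the order listed); mark gray on enter, black on exit:
9 gray
  5 gray
    6 gray
      7 gray
        8 gray
        8 black
      7 black
    6 black
    10 gray
    10 black
    1 gray
      1→9: 9 is gray → back edge
First back edge: 1 → 9.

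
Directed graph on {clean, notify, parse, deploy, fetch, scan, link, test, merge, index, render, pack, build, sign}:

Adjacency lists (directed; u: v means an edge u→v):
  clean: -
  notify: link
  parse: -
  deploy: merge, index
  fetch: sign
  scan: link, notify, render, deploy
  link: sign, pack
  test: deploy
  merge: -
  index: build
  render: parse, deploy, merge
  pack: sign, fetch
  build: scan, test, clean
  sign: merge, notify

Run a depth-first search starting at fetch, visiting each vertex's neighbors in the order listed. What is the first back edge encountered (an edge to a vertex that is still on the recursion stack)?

link→sign

DFS from fetch (visiting each vertex's neighbors in the order listed); mark gray on enter, black on exit:
fetch gray
  sign gray
    merge gray
    merge black
    notify gray
      link gray
        link→sign: sign is gray → back edge
First back edge: link → sign.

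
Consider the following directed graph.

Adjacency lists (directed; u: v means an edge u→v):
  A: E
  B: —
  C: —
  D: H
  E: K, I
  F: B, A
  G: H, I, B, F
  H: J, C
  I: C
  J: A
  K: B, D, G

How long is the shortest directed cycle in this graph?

5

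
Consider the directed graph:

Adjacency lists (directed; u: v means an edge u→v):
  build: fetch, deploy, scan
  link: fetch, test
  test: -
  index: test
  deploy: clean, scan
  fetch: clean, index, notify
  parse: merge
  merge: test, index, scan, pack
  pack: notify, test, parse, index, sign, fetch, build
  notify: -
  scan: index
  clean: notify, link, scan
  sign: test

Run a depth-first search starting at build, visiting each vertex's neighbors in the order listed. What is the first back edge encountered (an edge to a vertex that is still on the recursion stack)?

DFS from build (visiting each vertex's neighbors in the order listed); mark gray on enter, black on exit:
build gray
  fetch gray
    clean gray
      notify gray
      notify black
      link gray
        link→fetch: fetch is gray → back edge
First back edge: link → fetch.

link→fetch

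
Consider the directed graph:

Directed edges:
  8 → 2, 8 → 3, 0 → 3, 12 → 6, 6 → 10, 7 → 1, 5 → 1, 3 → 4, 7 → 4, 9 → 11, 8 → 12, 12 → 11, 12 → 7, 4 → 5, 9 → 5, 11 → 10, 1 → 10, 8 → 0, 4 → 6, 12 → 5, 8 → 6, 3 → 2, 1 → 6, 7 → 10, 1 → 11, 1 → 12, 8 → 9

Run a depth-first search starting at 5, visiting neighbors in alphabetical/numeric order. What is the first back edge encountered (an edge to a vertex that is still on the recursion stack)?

DFS from 5 (visiting neighbors in alphabetical/numeric order); mark gray on enter, black on exit:
5 gray
  1 gray
    6 gray
      10 gray
      10 black
    6 black
    1→10: 10 black — skip
    11 gray
      11→10: 10 black — skip
    11 black
    12 gray
      12→5: 5 is gray → back edge
First back edge: 12 → 5.

12->5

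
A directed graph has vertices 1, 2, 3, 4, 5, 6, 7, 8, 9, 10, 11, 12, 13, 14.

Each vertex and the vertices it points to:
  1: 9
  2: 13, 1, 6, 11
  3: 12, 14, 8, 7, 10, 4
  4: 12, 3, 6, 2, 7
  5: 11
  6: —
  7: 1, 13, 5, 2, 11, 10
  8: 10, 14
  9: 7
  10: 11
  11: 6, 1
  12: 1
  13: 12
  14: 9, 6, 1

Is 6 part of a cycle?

6 lies on a cycle iff there is a path from 6 back to itself.
Exploring from 6, it never reaches itself; equivalently, its strongly connected component is a singleton.

No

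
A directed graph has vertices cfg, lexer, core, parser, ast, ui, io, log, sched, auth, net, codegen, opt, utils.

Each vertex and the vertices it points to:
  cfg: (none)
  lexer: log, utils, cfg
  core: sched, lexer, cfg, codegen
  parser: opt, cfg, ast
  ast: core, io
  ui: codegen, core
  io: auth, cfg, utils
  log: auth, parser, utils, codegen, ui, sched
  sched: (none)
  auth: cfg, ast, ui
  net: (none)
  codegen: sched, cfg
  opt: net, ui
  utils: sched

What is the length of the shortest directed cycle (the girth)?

For each vertex v, BFS finds the shortest path from v back to v.
The shortest such closed walk is auth → ast → io → auth, length 3.

3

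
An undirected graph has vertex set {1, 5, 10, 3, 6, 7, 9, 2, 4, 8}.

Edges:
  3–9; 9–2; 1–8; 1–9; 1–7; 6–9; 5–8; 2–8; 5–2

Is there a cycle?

Yes

DFS, tracking each vertex's parent; an edge to a visited non-parent vertex closes a cycle.
Start from 2:
visit 2 (parent –)
  visit 8 (parent 2)
    8–2: parent, skip
    visit 1 (parent 8)
      visit 7 (parent 1)
        7–1: parent, skip
      visit 9 (parent 1)
        visit 6 (parent 9)
          6–9: parent, skip
        9–1: parent, skip
        9–2: 2 visited and ≠ parent → cycle
Cycle: 2 – 8 – 1 – 9 – 2.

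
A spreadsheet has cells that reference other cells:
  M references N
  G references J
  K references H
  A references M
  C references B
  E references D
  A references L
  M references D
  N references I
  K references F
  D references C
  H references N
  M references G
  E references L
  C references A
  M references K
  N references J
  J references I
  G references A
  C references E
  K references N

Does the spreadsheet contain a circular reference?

DFS with white/gray/black marking, starting from M:
M gray
  N gray
    I gray
    I black
    J gray
      J→I: I black — skip
    J black
  N black
  D gray
    C gray
      B gray
      B black
      A gray
        L gray
        L black
        A→M: M is gray → back edge
Back edge found, so a cycle exists: M → D → C → A → M.

Yes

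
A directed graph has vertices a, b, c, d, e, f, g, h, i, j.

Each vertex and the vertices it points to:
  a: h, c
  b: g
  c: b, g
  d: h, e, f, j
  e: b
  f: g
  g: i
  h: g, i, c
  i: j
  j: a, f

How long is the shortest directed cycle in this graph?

4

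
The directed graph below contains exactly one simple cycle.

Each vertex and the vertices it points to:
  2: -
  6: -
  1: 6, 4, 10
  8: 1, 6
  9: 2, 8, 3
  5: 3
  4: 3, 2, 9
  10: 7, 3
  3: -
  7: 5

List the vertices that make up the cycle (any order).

DFS with gray/black marking from 8:
8 gray
  1 gray
    6 gray
    6 black
    4 gray
      3 gray
      3 black
      2 gray
      2 black
      9 gray
        9→2: 2 black — skip
        9→8: 8 is gray → back edge
Back edge closes the cycle 8 → 1 → 4 → 9 → 8; its vertices are {1, 4, 8, 9}.

1, 4, 8, 9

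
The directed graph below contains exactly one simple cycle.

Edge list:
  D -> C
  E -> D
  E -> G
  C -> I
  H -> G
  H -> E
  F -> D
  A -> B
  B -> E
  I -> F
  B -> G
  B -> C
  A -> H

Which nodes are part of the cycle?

C, D, F, I

DFS with gray/black marking from C:
C gray
  I gray
    F gray
      D gray
        D→C: C is gray → back edge
Back edge closes the cycle C → I → F → D → C; its vertices are {C, D, F, I}.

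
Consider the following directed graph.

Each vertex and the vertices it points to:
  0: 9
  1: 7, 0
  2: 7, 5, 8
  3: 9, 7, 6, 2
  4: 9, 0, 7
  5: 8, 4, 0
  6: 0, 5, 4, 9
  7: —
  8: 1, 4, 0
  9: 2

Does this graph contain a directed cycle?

Yes

DFS with white/gray/black marking, starting from 6:
6 gray
  0 gray
    9 gray
      2 gray
        7 gray
        7 black
        5 gray
          8 gray
            1 gray
              1→7: 7 black — skip
              1→0: 0 is gray → back edge
Back edge found, so a cycle exists: 0 → 9 → 2 → 5 → 8 → 1 → 0.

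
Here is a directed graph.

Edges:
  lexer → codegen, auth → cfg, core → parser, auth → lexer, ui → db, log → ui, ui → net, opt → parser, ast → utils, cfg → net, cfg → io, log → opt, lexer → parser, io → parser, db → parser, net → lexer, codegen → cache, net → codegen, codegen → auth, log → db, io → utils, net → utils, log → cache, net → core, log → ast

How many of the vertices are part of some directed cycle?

A vertex is on a directed cycle iff it belongs to a strongly connected component of size ≥ 2 (or has a self-loop).
The vertices on cycles are {cfg, net, auth, lexer, codegen} — 5 in total.

5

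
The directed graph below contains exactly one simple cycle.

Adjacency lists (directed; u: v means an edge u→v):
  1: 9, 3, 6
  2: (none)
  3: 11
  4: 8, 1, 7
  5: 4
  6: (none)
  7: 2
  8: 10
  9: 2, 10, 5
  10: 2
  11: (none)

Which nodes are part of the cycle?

1, 4, 5, 9

DFS with gray/black marking from 4:
4 gray
  8 gray
    10 gray
      2 gray
      2 black
    10 black
  8 black
  1 gray
    9 gray
      9→2: 2 black — skip
      9→10: 10 black — skip
      5 gray
        5→4: 4 is gray → back edge
Back edge closes the cycle 4 → 1 → 9 → 5 → 4; its vertices are {1, 4, 5, 9}.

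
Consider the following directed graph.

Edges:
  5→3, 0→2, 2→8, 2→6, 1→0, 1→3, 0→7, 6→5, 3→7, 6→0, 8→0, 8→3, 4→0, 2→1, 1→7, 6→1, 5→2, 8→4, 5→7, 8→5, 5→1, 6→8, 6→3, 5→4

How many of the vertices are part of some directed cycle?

A vertex is on a directed cycle iff it belongs to a strongly connected component of size ≥ 2 (or has a self-loop).
The vertices on cycles are {0, 1, 2, 4, 5, 6, 8} — 7 in total.

7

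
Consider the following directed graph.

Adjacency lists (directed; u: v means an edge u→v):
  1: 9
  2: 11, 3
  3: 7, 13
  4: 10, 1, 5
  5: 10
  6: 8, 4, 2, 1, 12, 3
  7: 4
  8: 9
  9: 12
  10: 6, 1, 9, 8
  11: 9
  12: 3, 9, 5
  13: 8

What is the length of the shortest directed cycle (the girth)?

For each vertex v, BFS finds the shortest path from v back to v.
The shortest such closed walk is 12 → 9 → 12, length 2.

2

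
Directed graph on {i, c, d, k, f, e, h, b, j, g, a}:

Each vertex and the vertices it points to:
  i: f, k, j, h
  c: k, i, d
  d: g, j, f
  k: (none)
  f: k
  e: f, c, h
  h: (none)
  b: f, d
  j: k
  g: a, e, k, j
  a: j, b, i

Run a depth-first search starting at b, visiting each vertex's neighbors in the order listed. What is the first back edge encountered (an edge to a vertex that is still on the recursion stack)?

DFS from b (visiting each vertex's neighbors in the order listed); mark gray on enter, black on exit:
b gray
  f gray
    k gray
    k black
  f black
  d gray
    g gray
      a gray
        j gray
          j→k: k black — skip
        j black
        a→b: b is gray → back edge
First back edge: a → b.

a->b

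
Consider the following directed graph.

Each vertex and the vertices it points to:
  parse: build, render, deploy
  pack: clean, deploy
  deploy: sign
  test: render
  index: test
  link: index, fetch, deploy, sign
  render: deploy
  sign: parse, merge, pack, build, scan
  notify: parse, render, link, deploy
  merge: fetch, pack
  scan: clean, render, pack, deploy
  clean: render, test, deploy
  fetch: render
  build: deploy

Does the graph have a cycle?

Yes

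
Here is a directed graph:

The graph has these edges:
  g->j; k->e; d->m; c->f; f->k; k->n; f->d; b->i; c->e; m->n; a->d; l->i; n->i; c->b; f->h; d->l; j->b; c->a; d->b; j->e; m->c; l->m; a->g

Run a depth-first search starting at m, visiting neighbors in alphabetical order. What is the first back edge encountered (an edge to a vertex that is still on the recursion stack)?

l→m

DFS from m (visiting neighbors in alphabetical order); mark gray on enter, black on exit:
m gray
  c gray
    a gray
      d gray
        b gray
          i gray
          i black
        b black
        l gray
          l→i: i black — skip
          l→m: m is gray → back edge
First back edge: l → m.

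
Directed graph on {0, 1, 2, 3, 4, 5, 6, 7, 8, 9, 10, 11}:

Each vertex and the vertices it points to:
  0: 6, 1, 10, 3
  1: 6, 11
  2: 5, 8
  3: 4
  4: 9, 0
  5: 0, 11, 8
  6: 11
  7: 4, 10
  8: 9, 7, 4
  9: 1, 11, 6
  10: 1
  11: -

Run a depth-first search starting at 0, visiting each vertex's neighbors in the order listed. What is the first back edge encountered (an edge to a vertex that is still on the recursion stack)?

4->0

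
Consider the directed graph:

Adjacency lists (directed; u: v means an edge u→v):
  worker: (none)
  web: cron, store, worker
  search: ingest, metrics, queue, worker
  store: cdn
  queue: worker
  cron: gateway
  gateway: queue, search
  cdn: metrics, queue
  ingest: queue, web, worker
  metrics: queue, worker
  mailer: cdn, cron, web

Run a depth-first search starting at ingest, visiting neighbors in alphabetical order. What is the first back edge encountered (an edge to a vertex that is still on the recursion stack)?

DFS from ingest (visiting neighbors in alphabetical order); mark gray on enter, black on exit:
ingest gray
  queue gray
    worker gray
    worker black
  queue black
  web gray
    cron gray
      gateway gray
        gateway→queue: queue black — skip
        search gray
          search→ingest: ingest is gray → back edge
First back edge: search → ingest.

search->ingest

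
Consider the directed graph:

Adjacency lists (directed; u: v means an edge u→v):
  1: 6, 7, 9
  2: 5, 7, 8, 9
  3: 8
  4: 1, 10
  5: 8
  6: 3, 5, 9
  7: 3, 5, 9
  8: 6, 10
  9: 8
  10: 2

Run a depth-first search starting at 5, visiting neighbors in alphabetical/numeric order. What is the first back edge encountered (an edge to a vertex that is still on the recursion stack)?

3->8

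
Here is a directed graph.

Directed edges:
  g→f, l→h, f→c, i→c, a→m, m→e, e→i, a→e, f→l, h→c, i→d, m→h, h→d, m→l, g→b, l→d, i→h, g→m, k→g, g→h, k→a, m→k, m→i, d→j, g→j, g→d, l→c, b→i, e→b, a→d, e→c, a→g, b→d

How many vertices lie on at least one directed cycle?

4

A vertex is on a directed cycle iff it belongs to a strongly connected component of size ≥ 2 (or has a self-loop).
The vertices on cycles are {a, g, k, m} — 4 in total.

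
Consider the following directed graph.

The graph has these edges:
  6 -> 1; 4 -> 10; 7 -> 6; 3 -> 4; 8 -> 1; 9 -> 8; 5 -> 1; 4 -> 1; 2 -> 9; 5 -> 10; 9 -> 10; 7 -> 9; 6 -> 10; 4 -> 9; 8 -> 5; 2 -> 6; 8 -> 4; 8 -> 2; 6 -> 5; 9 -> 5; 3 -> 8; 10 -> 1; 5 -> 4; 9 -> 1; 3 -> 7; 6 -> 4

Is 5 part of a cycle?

Yes

5 is on a cycle iff 5 can reach itself via ≥1 edge.
5 → 4 → 9 → 5 — yes.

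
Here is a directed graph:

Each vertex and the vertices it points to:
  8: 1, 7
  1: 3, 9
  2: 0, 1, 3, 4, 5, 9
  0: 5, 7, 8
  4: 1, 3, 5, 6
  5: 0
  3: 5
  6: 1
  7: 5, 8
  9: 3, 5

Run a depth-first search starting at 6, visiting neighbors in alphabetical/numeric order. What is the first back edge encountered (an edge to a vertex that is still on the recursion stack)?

DFS from 6 (visiting neighbors in alphabetical/numeric order); mark gray on enter, black on exit:
6 gray
  1 gray
    3 gray
      5 gray
        0 gray
          0→5: 5 is gray → back edge
First back edge: 0 → 5.

0->5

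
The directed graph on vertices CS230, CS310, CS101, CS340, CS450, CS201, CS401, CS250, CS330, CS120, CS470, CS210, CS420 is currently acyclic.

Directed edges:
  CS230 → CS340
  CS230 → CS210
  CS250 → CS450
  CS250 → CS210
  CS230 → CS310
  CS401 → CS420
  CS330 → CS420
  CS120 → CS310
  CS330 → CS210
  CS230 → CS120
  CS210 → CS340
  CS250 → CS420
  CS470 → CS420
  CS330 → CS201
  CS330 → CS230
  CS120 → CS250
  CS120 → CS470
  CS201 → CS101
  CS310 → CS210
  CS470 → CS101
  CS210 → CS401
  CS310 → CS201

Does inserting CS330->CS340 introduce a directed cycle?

Adding CS330→CS340 creates a cycle iff CS340 can already reach CS330.
Explore from CS340: no path reaches CS330. The graph stays acyclic.

No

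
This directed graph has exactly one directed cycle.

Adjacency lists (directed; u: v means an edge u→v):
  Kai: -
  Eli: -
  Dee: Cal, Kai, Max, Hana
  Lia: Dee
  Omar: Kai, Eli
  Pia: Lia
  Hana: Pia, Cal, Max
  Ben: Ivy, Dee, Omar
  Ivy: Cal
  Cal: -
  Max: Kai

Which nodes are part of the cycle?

Dee, Lia, Pia, Hana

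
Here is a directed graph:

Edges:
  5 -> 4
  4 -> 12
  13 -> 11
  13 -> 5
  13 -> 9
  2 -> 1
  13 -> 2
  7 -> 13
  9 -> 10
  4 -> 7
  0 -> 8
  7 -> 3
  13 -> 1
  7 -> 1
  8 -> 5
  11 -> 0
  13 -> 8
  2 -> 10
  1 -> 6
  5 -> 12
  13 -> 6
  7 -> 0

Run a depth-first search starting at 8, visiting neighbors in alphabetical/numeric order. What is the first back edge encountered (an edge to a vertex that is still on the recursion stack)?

DFS from 8 (visiting neighbors in alphabetical/numeric order); mark gray on enter, black on exit:
8 gray
  5 gray
    4 gray
      7 gray
        0 gray
          0→8: 8 is gray → back edge
First back edge: 0 → 8.

0->8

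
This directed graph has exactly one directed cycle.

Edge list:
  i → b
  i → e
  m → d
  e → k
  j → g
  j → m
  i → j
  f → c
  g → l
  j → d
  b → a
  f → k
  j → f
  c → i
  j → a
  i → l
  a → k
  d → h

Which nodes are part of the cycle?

c, f, i, j

DFS with gray/black marking from i:
i gray
  l gray
  l black
  j gray
    m gray
      d gray
        h gray
        h black
      d black
    m black
    g gray
      g→l: l black — skip
    g black
    a gray
      k gray
      k black
    a black
    j→d: d black — skip
    f gray
      f→k: k black — skip
      c gray
        c→i: i is gray → back edge
Back edge closes the cycle i → j → f → c → i; its vertices are {c, f, i, j}.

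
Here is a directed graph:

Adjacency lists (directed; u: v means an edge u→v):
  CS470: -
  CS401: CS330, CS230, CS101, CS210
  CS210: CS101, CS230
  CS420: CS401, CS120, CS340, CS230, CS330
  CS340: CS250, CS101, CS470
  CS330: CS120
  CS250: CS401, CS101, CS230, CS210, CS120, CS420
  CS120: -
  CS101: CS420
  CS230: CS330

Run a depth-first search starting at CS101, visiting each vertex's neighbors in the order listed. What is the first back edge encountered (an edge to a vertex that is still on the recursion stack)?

CS401→CS101

DFS from CS101 (visiting each vertex's neighbors in the order listed); mark gray on enter, black on exit:
CS101 gray
  CS420 gray
    CS401 gray
      CS330 gray
        CS120 gray
        CS120 black
      CS330 black
      CS230 gray
        CS230→CS330: CS330 black — skip
      CS230 black
      CS401→CS101: CS101 is gray → back edge
First back edge: CS401 → CS101.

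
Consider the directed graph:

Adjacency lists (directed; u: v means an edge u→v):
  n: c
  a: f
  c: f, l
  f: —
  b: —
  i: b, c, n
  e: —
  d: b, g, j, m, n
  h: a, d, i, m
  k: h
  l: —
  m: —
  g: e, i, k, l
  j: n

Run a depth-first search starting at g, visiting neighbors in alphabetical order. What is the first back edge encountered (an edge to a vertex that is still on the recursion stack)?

DFS from g (visiting neighbors in alphabetical order); mark gray on enter, black on exit:
g gray
  e gray
  e black
  i gray
    b gray
    b black
    c gray
      f gray
      f black
      l gray
      l black
    c black
    n gray
      n→c: c black — skip
    n black
  i black
  k gray
    h gray
      a gray
        a→f: f black — skip
      a black
      d gray
        d→b: b black — skip
        d→g: g is gray → back edge
First back edge: d → g.

d→g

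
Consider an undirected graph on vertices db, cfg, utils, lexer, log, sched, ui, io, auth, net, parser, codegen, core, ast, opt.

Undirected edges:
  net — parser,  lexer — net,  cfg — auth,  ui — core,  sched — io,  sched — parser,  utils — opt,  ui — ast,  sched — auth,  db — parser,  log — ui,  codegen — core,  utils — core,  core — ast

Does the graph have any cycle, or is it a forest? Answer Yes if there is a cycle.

Yes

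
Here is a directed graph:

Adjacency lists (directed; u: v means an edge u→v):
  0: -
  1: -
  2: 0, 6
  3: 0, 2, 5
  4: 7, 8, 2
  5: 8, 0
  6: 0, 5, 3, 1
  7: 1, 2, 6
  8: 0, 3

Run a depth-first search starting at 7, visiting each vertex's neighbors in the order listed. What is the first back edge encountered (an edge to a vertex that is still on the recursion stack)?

3->2

DFS from 7 (visiting each vertex's neighbors in the order listed); mark gray on enter, black on exit:
7 gray
  1 gray
  1 black
  2 gray
    0 gray
    0 black
    6 gray
      6→0: 0 black — skip
      5 gray
        8 gray
          8→0: 0 black — skip
          3 gray
            3→0: 0 black — skip
            3→2: 2 is gray → back edge
First back edge: 3 → 2.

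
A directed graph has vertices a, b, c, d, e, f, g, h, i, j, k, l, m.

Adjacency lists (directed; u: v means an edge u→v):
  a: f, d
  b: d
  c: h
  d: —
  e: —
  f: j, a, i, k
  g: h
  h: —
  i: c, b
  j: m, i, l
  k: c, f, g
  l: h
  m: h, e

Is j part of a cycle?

No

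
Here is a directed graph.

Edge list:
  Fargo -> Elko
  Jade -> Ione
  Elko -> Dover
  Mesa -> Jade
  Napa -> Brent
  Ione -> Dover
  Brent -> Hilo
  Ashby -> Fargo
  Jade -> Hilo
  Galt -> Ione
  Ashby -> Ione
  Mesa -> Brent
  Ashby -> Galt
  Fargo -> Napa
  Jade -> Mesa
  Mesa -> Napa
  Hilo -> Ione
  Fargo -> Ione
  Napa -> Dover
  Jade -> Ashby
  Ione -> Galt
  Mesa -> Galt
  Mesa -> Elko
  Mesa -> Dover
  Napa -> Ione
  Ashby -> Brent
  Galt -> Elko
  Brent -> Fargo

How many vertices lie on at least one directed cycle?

7

A vertex is on a directed cycle iff it belongs to a strongly connected component of size ≥ 2 (or has a self-loop).
The vertices on cycles are {Galt, Ione, Jade, Mesa, Napa, Brent, Fargo} — 7 in total.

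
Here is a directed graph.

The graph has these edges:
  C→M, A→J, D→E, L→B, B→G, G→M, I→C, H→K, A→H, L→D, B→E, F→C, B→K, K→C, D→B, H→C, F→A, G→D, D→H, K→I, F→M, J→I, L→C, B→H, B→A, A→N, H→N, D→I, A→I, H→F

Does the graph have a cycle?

DFS with white/gray/black marking, starting from E:
E gray
E black
A gray
  I gray
    C gray
      M gray
      M black
    C black
  I black
  J gray
    J→I: I black — skip
  J black
  H gray
    N gray
    N black
    H→C: C black — skip
    K gray
      K→C: C black — skip
      K→I: I black — skip
    K black
    F gray
      F→M: M black — skip
      F→C: C black — skip
      F→A: A is gray → back edge
Back edge found, so a cycle exists: A → H → F → A.

Yes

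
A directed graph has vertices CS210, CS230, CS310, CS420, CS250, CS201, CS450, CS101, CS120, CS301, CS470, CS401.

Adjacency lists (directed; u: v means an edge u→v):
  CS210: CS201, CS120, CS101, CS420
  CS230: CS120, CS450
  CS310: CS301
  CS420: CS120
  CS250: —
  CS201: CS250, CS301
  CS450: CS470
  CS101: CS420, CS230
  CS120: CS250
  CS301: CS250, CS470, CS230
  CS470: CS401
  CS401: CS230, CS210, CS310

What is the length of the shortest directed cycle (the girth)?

4

For each vertex v, BFS finds the shortest path from v back to v.
The shortest such closed walk is CS401 → CS310 → CS301 → CS470 → CS401, length 4.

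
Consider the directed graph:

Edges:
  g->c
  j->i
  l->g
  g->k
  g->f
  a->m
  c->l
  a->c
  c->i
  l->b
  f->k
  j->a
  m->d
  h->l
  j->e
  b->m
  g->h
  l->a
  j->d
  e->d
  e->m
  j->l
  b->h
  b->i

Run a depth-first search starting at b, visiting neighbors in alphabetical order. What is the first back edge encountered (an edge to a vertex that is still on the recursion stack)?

DFS from b (visiting neighbors in alphabetical order); mark gray on enter, black on exit:
b gray
  h gray
    l gray
      a gray
        c gray
          i gray
          i black
          c→l: l is gray → back edge
First back edge: c → l.

c→l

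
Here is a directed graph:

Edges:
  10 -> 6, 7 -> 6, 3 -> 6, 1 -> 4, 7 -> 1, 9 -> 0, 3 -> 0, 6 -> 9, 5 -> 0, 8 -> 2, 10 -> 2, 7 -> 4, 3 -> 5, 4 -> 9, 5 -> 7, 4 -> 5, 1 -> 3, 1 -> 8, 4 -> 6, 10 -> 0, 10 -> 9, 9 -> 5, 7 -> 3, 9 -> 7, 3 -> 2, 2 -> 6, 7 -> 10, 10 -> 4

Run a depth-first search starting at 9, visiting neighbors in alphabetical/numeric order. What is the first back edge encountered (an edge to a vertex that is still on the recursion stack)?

6→9

DFS from 9 (visiting neighbors in alphabetical/numeric order); mark gray on enter, black on exit:
9 gray
  0 gray
  0 black
  5 gray
    5→0: 0 black — skip
    7 gray
      1 gray
        3 gray
          3→0: 0 black — skip
          2 gray
            6 gray
              6→9: 9 is gray → back edge
First back edge: 6 → 9.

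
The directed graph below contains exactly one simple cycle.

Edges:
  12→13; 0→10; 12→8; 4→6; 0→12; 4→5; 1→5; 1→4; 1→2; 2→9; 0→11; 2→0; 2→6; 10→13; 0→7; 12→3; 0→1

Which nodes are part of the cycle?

0, 1, 2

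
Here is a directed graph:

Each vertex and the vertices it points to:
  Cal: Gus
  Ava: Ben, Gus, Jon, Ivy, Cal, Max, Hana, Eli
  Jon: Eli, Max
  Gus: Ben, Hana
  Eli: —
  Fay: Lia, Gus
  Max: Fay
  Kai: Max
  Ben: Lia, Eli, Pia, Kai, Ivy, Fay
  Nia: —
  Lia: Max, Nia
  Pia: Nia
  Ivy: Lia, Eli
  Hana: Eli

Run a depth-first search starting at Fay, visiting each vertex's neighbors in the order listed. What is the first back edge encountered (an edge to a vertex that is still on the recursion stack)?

Max->Fay

DFS from Fay (visiting each vertex's neighbors in the order listed); mark gray on enter, black on exit:
Fay gray
  Lia gray
    Max gray
      Max→Fay: Fay is gray → back edge
First back edge: Max → Fay.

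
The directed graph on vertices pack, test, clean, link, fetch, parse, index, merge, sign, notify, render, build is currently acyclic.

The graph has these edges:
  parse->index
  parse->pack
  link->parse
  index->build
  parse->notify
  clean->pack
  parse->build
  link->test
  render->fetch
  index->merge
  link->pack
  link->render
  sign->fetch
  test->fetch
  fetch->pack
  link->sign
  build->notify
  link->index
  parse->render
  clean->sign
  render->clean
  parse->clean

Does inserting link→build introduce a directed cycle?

No

Adding link→build creates a cycle iff build can already reach link.
Explore from build: no path reaches link. The graph stays acyclic.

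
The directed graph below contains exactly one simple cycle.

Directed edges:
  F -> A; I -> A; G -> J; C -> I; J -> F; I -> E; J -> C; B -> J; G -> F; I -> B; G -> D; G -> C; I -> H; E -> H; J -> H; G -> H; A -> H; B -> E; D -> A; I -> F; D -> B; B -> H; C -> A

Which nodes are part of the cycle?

DFS with gray/black marking from C:
C gray
  I gray
    F gray
      A gray
        H gray
        H black
      A black
    F black
    I→A: A black — skip
    B gray
      E gray
        E→H: H black — skip
      E black
      B→H: H black — skip
      J gray
        J→F: F black — skip
        J→C: C is gray → back edge
Back edge closes the cycle C → I → B → J → C; its vertices are {B, C, I, J}.

B, C, I, J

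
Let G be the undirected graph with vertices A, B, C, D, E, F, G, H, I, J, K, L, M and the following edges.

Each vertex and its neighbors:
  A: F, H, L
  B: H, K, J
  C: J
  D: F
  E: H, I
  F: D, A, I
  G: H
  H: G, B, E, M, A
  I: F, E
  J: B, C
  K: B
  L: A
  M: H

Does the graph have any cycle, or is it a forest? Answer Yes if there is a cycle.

DFS, tracking each vertex's parent; an edge to a visited non-parent vertex closes a cycle.
Start from M:
visit M (parent –)
  visit H (parent M)
    visit G (parent H)
      G–H: parent, skip
    visit B (parent H)
      B–H: parent, skip
      visit K (parent B)
        K–B: parent, skip
      visit J (parent B)
        J–B: parent, skip
        visit C (parent J)
          C–J: parent, skip
    visit E (parent H)
      E–H: parent, skip
      visit I (parent E)
        visit F (parent I)
          visit D (parent F)
            D–F: parent, skip
          visit A (parent F)
            A–F: parent, skip
            A–H: H visited and ≠ parent → cycle
Cycle: H – E – I – F – A – H.

Yes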